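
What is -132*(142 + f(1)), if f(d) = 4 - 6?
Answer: -18480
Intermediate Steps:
f(d) = -2
-132*(142 + f(1)) = -132*(142 - 2) = -132*140 = -18480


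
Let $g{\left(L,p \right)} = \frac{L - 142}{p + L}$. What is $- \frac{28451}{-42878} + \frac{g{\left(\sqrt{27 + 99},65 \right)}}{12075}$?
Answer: $\frac{1407793170107}{2122264833150} + \frac{9 \sqrt{14}}{717325} \approx 0.66339$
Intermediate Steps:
$g{\left(L,p \right)} = \frac{-142 + L}{L + p}$
$- \frac{28451}{-42878} + \frac{g{\left(\sqrt{27 + 99},65 \right)}}{12075} = - \frac{28451}{-42878} + \frac{\frac{1}{\sqrt{27 + 99} + 65} \left(-142 + \sqrt{27 + 99}\right)}{12075} = \left(-28451\right) \left(- \frac{1}{42878}\right) + \frac{-142 + \sqrt{126}}{\sqrt{126} + 65} \cdot \frac{1}{12075} = \frac{28451}{42878} + \frac{-142 + 3 \sqrt{14}}{3 \sqrt{14} + 65} \cdot \frac{1}{12075} = \frac{28451}{42878} + \frac{-142 + 3 \sqrt{14}}{65 + 3 \sqrt{14}} \cdot \frac{1}{12075} = \frac{28451}{42878} + \frac{-142 + 3 \sqrt{14}}{12075 \left(65 + 3 \sqrt{14}\right)}$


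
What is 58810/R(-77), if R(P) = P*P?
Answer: 58810/5929 ≈ 9.9190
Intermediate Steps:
R(P) = P²
58810/R(-77) = 58810/((-77)²) = 58810/5929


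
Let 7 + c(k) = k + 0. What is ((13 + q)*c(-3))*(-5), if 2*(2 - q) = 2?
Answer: 700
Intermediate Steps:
c(k) = -7 + k (c(k) = -7 + (k + 0) = -7 + k)
q = 1 (q = 2 - ½*2 = 2 - 1 = 1)
((13 + q)*c(-3))*(-5) = ((13 + 1)*(-7 - 3))*(-5) = (14*(-10))*(-5) = -140*(-5) = 700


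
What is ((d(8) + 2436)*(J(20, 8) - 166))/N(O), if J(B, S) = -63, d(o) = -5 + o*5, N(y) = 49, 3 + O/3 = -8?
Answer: -80837/7 ≈ -11548.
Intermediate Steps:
O = -33 (O = -9 + 3*(-8) = -9 - 24 = -33)
d(o) = -5 + 5*o
((d(8) + 2436)*(J(20, 8) - 166))/N(O) = (((-5 + 5*8) + 2436)*(-63 - 166))/49 = (((-5 + 40) + 2436)*(-229))*(1/49) = ((35 + 2436)*(-229))*(1/49) = (2471*(-229))*(1/49) = -565859*1/49 = -80837/7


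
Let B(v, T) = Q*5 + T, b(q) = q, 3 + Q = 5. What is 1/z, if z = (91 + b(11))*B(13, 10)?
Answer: 1/2040 ≈ 0.00049020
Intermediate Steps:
Q = 2 (Q = -3 + 5 = 2)
B(v, T) = 10 + T (B(v, T) = 2*5 + T = 10 + T)
z = 2040 (z = (91 + 11)*(10 + 10) = 102*20 = 2040)
1/z = 1/2040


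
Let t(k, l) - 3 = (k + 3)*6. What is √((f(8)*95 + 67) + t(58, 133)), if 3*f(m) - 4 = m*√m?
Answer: 2*√(1266 + 1140*√2)/3 ≈ 35.766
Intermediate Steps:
f(m) = 4/3 + m^(3/2)/3 (f(m) = 4/3 + (m*√m)/3 = 4/3 + m^(3/2)/3)
t(k, l) = 21 + 6*k (t(k, l) = 3 + (k + 3)*6 = 3 + (3 + k)*6 = 3 + (18 + 6*k) = 21 + 6*k)
√((f(8)*95 + 67) + t(58, 133)) = √(((4/3 + 8^(3/2)/3)*95 + 67) + (21 + 6*58)) = √(((4/3 + (16*√2)/3)*95 + 67) + (21 + 348)) = √(((4/3 + 16*√2/3)*95 + 67) + 369) = √(((380/3 + 1520*√2/3) + 67) + 369) = √((581/3 + 1520*√2/3) + 369) = √(1688/3 + 1520*√2/3)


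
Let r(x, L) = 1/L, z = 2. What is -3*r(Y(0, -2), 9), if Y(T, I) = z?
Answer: -⅓ ≈ -0.33333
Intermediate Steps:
Y(T, I) = 2
-3*r(Y(0, -2), 9) = -3/9 = -3*⅑ = -⅓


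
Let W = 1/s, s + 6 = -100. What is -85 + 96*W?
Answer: -4553/53 ≈ -85.906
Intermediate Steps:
s = -106 (s = -6 - 100 = -106)
W = -1/106 (W = 1/(-106) = -1/106 ≈ -0.0094340)
-85 + 96*W = -85 + 96*(-1/106) = -85 - 48/53 = -4553/53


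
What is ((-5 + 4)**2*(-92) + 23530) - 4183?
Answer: 19255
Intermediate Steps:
((-5 + 4)**2*(-92) + 23530) - 4183 = ((-1)**2*(-92) + 23530) - 4183 = (1*(-92) + 23530) - 4183 = (-92 + 23530) - 4183 = 23438 - 4183 = 19255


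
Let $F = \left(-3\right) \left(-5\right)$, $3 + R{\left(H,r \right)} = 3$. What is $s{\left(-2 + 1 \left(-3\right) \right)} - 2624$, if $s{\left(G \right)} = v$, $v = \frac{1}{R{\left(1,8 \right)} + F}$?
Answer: $- \frac{39359}{15} \approx -2623.9$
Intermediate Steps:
$R{\left(H,r \right)} = 0$ ($R{\left(H,r \right)} = -3 + 3 = 0$)
$F = 15$
$v = \frac{1}{15}$ ($v = \frac{1}{0 + 15} = \frac{1}{15} \approx 0.066667$)
$s{\left(G \right)} = \frac{1}{15}$
$s{\left(-2 + 1 \left(-3\right) \right)} - 2624 = \frac{1}{15} - 2624 = - \frac{39359}{15}$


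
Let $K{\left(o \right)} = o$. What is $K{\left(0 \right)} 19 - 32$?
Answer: $-32$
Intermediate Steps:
$K{\left(0 \right)} 19 - 32 = 0 \cdot 19 - 32 = 0 - 32 = -32$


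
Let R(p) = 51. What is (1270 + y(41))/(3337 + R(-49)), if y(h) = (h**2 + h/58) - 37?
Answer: 169053/196504 ≈ 0.86030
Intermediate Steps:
y(h) = -37 + h**2 + h/58 (y(h) = (h**2 + h/58) - 37 = -37 + h**2 + h/58)
(1270 + y(41))/(3337 + R(-49)) = (1270 + (-37 + 41**2 + (1/58)*41))/(3337 + 51) = (1270 + (-37 + 1681 + 41/58))/3388 = (1270 + 95393/58)*(1/3388) = (169053/58)*(1/3388) = 169053/196504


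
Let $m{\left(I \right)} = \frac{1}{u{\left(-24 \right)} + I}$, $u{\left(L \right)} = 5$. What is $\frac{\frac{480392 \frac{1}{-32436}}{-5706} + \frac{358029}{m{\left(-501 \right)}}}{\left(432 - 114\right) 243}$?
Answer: $- \frac{77516308856323}{33730796466} \approx -2298.1$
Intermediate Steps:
$m{\left(I \right)} = \frac{1}{5 + I}$
$\frac{\frac{480392 \frac{1}{-32436}}{-5706} + \frac{358029}{m{\left(-501 \right)}}}{\left(432 - 114\right) 243} = \frac{\frac{480392 \frac{1}{-32436}}{-5706} + \frac{358029}{\frac{1}{5 - 501}}}{\left(432 - 114\right) 243} = \frac{480392 \left(- \frac{1}{32436}\right) \left(- \frac{1}{5706}\right) + \frac{358029}{\frac{1}{-496}}}{318 \cdot 243} = \frac{\left(- \frac{2266}{153}\right) \left(- \frac{1}{5706}\right) + \frac{358029}{- \frac{1}{496}}}{77274} = \left(\frac{1133}{436509} + 358029 \left(-496\right)\right) \frac{1}{77274} = \left(\frac{1133}{436509} - 177582384\right) \frac{1}{77274} = \left(- \frac{77516308856323}{436509}\right) \frac{1}{77274} = - \frac{77516308856323}{33730796466}$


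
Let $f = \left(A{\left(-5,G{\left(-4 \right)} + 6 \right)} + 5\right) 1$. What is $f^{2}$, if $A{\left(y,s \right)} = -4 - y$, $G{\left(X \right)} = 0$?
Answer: $36$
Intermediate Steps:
$f = 6$ ($f = \left(\left(-4 - -5\right) + 5\right) 1 = \left(\left(-4 + 5\right) + 5\right) 1 = \left(1 + 5\right) 1 = 6 \cdot 1 = 6$)
$f^{2} = 6^{2} = 36$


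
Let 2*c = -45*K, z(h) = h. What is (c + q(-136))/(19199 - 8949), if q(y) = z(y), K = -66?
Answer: 1349/10250 ≈ 0.13161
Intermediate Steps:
q(y) = y
c = 1485 (c = (-45*(-66))/2 = (½)*2970 = 1485)
(c + q(-136))/(19199 - 8949) = (1485 - 136)/(19199 - 8949) = 1349/10250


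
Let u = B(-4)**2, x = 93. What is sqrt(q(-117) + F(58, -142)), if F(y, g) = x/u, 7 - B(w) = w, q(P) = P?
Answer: 4*I*sqrt(879)/11 ≈ 10.781*I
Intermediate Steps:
B(w) = 7 - w
u = 121 (u = (7 - 1*(-4))**2 = (7 + 4)**2 = 11**2 = 121)
F(y, g) = 93/121
sqrt(q(-117) + F(58, -142)) = sqrt(-117 + 93/121) = sqrt(-14064/121) = 4*I*sqrt(879)/11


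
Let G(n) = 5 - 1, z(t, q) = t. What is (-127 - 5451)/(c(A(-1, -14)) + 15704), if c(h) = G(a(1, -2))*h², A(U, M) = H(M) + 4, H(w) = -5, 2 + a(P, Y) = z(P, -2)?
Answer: -2789/7854 ≈ -0.35511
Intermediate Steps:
a(P, Y) = -2 + P
G(n) = 4
A(U, M) = -1 (A(U, M) = -5 + 4 = -1)
c(h) = 4*h²
(-127 - 5451)/(c(A(-1, -14)) + 15704) = (-127 - 5451)/(4*(-1)² + 15704) = -5578/(4*1 + 15704) = -5578/(4 + 15704) = -5578/15708 = -5578*1/15708 = -2789/7854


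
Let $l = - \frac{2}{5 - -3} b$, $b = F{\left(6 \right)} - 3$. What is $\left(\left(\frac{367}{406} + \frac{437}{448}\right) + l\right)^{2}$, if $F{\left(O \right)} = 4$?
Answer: $\frac{448126561}{168792064} \approx 2.6549$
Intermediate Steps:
$b = 1$ ($b = 4 - 3 = 1$)
$l = - \frac{1}{4}$ ($l = - \frac{2}{5 - -3} \cdot 1 = - \frac{2}{5 + 3} \cdot 1 = - \frac{2}{8} \cdot 1 = \left(-2\right) \frac{1}{8} \cdot 1 = \left(- \frac{1}{4}\right) 1 = - \frac{1}{4} \approx -0.25$)
$\left(\left(\frac{367}{406} + \frac{437}{448}\right) + l\right)^{2} = \left(\left(\frac{367}{406} + \frac{437}{448}\right) - \frac{1}{4}\right)^{2} = \left(\frac{24417}{12992} - \frac{1}{4}\right)^{2} = \left(\frac{21169}{12992}\right)^{2} = \frac{448126561}{168792064}$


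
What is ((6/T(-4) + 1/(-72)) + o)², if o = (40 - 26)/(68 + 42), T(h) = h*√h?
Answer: -8619299/15681600 + 449*I/2640 ≈ -0.54964 + 0.17008*I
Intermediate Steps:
T(h) = h^(3/2)
o = 7/55 (o = 14/110 = 14*(1/110) = 7/55 ≈ 0.12727)
((6/T(-4) + 1/(-72)) + o)² = ((6/((-4)^(3/2)) + 1/(-72)) + 7/55)² = ((6/((-8*I)) + 1*(-1/72)) + 7/55)² = ((6*(I/8) - 1/72) + 7/55)² = ((3*I/4 - 1/72) + 7/55)² = ((-1/72 + 3*I/4) + 7/55)² = (449/3960 + 3*I/4)²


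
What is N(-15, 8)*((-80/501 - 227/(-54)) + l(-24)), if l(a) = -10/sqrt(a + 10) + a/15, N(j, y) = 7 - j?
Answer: 1212211/22545 + 110*I*sqrt(14)/7 ≈ 53.768 + 58.797*I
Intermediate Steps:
l(a) = -10/sqrt(10 + a) + a/15 (l(a) = -10/sqrt(10 + a) + a*(1/15) = -10/sqrt(10 + a) + a/15)
N(-15, 8)*((-80/501 - 227/(-54)) + l(-24)) = (7 - 1*(-15))*((-80/501 - 227/(-54)) + (-10/sqrt(10 - 24) + (1/15)*(-24))) = (7 + 15)*((-80*1/501 - 227*(-1/54)) + (-(-5)*I*sqrt(14)/7 - 8/5)) = 22*((-80/501 + 227/54) + (-(-5)*I*sqrt(14)/7 - 8/5)) = 22*(36469/9018 + (5*I*sqrt(14)/7 - 8/5)) = 22*(36469/9018 + (-8/5 + 5*I*sqrt(14)/7)) = 22*(110201/45090 + 5*I*sqrt(14)/7) = 1212211/22545 + 110*I*sqrt(14)/7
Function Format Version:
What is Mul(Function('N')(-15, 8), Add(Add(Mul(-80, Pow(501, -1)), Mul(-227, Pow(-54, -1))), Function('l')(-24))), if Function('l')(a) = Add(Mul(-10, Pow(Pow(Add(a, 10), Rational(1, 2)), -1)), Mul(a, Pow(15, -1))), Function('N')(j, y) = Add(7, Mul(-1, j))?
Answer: Add(Rational(1212211, 22545), Mul(Rational(110, 7), I, Pow(14, Rational(1, 2)))) ≈ Add(53.768, Mul(58.797, I))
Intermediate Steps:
Function('l')(a) = Add(Mul(-10, Pow(Add(10, a), Rational(-1, 2))), Mul(Rational(1, 15), a)) (Function('l')(a) = Add(Mul(-10, Pow(Pow(Add(10, a), Rational(1, 2)), -1)), Mul(a, Rational(1, 15))) = Add(Mul(-10, Pow(Add(10, a), Rational(-1, 2))), Mul(Rational(1, 15), a)))
Mul(Function('N')(-15, 8), Add(Add(Mul(-80, Pow(501, -1)), Mul(-227, Pow(-54, -1))), Function('l')(-24))) = Mul(Add(7, Mul(-1, -15)), Add(Add(Mul(-80, Pow(501, -1)), Mul(-227, Pow(-54, -1))), Add(Mul(-10, Pow(Add(10, -24), Rational(-1, 2))), Mul(Rational(1, 15), -24)))) = Mul(Add(7, 15), Add(Add(Mul(-80, Rational(1, 501)), Mul(-227, Rational(-1, 54))), Add(Mul(-10, Pow(-14, Rational(-1, 2))), Rational(-8, 5)))) = Mul(22, Add(Add(Rational(-80, 501), Rational(227, 54)), Add(Mul(-10, Mul(Rational(-1, 14), I, Pow(14, Rational(1, 2)))), Rational(-8, 5)))) = Mul(22, Add(Rational(36469, 9018), Add(Mul(Rational(5, 7), I, Pow(14, Rational(1, 2))), Rational(-8, 5)))) = Mul(22, Add(Rational(36469, 9018), Add(Rational(-8, 5), Mul(Rational(5, 7), I, Pow(14, Rational(1, 2)))))) = Mul(22, Add(Rational(110201, 45090), Mul(Rational(5, 7), I, Pow(14, Rational(1, 2))))) = Add(Rational(1212211, 22545), Mul(Rational(110, 7), I, Pow(14, Rational(1, 2))))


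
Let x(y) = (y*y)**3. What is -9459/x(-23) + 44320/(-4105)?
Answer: -1312197885935/121537464869 ≈ -10.797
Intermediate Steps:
x(y) = y**6 (x(y) = (y**2)**3 = y**6)
-9459/x(-23) + 44320/(-4105) = -9459/((-23)**6) + 44320/(-4105) = -9459/148035889 + 44320*(-1/4105) = -9459*1/148035889 - 8864/821 = -9459/148035889 - 8864/821 = -1312197885935/121537464869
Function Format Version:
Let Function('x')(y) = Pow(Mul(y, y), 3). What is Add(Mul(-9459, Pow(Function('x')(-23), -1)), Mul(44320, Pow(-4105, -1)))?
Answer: Rational(-1312197885935, 121537464869) ≈ -10.797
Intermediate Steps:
Function('x')(y) = Pow(y, 6) (Function('x')(y) = Pow(Pow(y, 2), 3) = Pow(y, 6))
Add(Mul(-9459, Pow(Function('x')(-23), -1)), Mul(44320, Pow(-4105, -1))) = Add(Mul(-9459, Pow(Pow(-23, 6), -1)), Mul(44320, Pow(-4105, -1))) = Add(Mul(-9459, Pow(148035889, -1)), Mul(44320, Rational(-1, 4105))) = Add(Mul(-9459, Rational(1, 148035889)), Rational(-8864, 821)) = Add(Rational(-9459, 148035889), Rational(-8864, 821)) = Rational(-1312197885935, 121537464869)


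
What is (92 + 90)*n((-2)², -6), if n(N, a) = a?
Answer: -1092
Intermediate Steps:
(92 + 90)*n((-2)², -6) = (92 + 90)*(-6) = 182*(-6) = -1092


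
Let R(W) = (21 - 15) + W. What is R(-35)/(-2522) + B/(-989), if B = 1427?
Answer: -3570213/2494258 ≈ -1.4314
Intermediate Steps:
R(W) = 6 + W
R(-35)/(-2522) + B/(-989) = (6 - 35)/(-2522) + 1427/(-989) = -29*(-1/2522) + 1427*(-1/989) = 29/2522 - 1427/989 = -3570213/2494258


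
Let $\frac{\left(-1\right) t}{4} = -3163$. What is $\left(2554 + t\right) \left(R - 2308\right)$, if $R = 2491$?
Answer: $2782698$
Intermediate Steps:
$t = 12652$ ($t = \left(-4\right) \left(-3163\right) = 12652$)
$\left(2554 + t\right) \left(R - 2308\right) = \left(2554 + 12652\right) \left(2491 - 2308\right) = 15206 \cdot 183 = 2782698$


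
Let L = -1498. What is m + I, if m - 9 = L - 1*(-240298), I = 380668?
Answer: 619477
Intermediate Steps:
m = 238809 (m = 9 + (-1498 - 1*(-240298)) = 9 + (-1498 + 240298) = 9 + 238800 = 238809)
m + I = 238809 + 380668 = 619477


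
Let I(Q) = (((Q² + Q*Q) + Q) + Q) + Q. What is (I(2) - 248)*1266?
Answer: -296244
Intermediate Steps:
I(Q) = 2*Q² + 3*Q (I(Q) = (((Q² + Q²) + Q) + Q) + Q = ((2*Q² + Q) + Q) + Q = ((Q + 2*Q²) + Q) + Q = (2*Q + 2*Q²) + Q = 2*Q² + 3*Q)
(I(2) - 248)*1266 = (2*(3 + 2*2) - 248)*1266 = (2*(3 + 4) - 248)*1266 = (2*7 - 248)*1266 = (14 - 248)*1266 = -234*1266 = -296244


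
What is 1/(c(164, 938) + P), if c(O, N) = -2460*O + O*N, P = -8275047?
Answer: -1/8524655 ≈ -1.1731e-7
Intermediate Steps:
c(O, N) = -2460*O + N*O
1/(c(164, 938) + P) = 1/(164*(-2460 + 938) - 8275047) = 1/(164*(-1522) - 8275047) = 1/(-249608 - 8275047) = 1/(-8524655) = -1/8524655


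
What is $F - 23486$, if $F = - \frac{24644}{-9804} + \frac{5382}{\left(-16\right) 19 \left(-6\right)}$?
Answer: $- \frac{920812687}{39216} \approx -23481.0$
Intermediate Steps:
$F = \frac{214289}{39216}$ ($F = \left(-24644\right) \left(- \frac{1}{9804}\right) + \frac{5382}{\left(-304\right) \left(-6\right)} = \frac{6161}{2451} + \frac{5382}{1824} = \frac{6161}{2451} + 5382 \cdot \frac{1}{1824} = \frac{6161}{2451} + \frac{897}{304} = \frac{214289}{39216} \approx 5.4643$)
$F - 23486 = \frac{214289}{39216} - 23486 = - \frac{920812687}{39216}$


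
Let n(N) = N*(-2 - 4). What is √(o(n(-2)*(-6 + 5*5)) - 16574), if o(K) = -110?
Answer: 2*I*√4171 ≈ 129.17*I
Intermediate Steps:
n(N) = -6*N (n(N) = N*(-6) = -6*N)
√(o(n(-2)*(-6 + 5*5)) - 16574) = √(-110 - 16574) = √(-16684) = 2*I*√4171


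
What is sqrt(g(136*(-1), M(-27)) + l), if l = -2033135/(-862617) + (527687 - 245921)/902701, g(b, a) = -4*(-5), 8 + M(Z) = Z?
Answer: sqrt(13745409050356467840977649)/778685228517 ≈ 4.7612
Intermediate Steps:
M(Z) = -8 + Z
g(b, a) = 20
l = 2078369139257/778685228517 (l = -2033135*(-1/862617) + 281766*(1/902701) = 2033135/862617 + 281766/902701 = 2078369139257/778685228517 ≈ 2.6691)
sqrt(g(136*(-1), M(-27)) + l) = sqrt(20 + 2078369139257/778685228517) = sqrt(17652073709597/778685228517) = sqrt(13745409050356467840977649)/778685228517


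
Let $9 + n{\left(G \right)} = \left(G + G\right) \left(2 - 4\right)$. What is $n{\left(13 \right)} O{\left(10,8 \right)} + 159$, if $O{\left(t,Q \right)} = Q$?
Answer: $-329$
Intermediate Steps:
$n{\left(G \right)} = -9 - 4 G$ ($n{\left(G \right)} = -9 + \left(G + G\right) \left(2 - 4\right) = -9 + 2 G \left(-2\right) = -9 - 4 G$)
$n{\left(13 \right)} O{\left(10,8 \right)} + 159 = \left(-9 - 52\right) 8 + 159 = \left(-61\right) 8 + 159 = -488 + 159 = -329$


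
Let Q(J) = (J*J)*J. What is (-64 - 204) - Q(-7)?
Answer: 75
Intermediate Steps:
Q(J) = J³ (Q(J) = J²*J = J³)
(-64 - 204) - Q(-7) = (-64 - 204) - 1*(-7)³ = -268 - 1*(-343) = -268 + 343 = 75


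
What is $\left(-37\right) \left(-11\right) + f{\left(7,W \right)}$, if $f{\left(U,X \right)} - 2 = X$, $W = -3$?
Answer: $406$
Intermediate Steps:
$f{\left(U,X \right)} = 2 + X$
$\left(-37\right) \left(-11\right) + f{\left(7,W \right)} = \left(-37\right) \left(-11\right) + \left(2 - 3\right) = 407 - 1 = 406$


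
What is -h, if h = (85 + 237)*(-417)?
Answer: 134274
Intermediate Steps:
h = -134274 (h = 322*(-417) = -134274)
-h = -1*(-134274) = 134274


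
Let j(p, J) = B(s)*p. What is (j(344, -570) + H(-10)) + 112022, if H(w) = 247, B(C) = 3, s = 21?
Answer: 113301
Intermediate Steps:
j(p, J) = 3*p
(j(344, -570) + H(-10)) + 112022 = (3*344 + 247) + 112022 = (1032 + 247) + 112022 = 1279 + 112022 = 113301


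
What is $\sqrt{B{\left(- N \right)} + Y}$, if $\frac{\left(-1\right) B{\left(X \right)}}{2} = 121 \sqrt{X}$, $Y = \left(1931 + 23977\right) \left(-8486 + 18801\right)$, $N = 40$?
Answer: $2 \sqrt{66810255 - 121 i \sqrt{10}} \approx 16348.0 - 0.046813 i$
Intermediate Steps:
$Y = 267241020$ ($Y = 25908 \cdot 10315 = 267241020$)
$B{\left(X \right)} = - 242 \sqrt{X}$ ($B{\left(X \right)} = - 2 \cdot 121 \sqrt{X} = - 242 \sqrt{X}$)
$\sqrt{B{\left(- N \right)} + Y} = \sqrt{- 242 \sqrt{\left(-1\right) 40} + 267241020} = \sqrt{- 242 \sqrt{-40} + 267241020} = \sqrt{- 242 \cdot 2 i \sqrt{10} + 267241020} = \sqrt{- 484 i \sqrt{10} + 267241020} = \sqrt{267241020 - 484 i \sqrt{10}}$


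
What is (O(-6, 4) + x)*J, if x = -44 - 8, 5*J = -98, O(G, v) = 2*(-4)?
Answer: 1176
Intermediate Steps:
O(G, v) = -8
J = -98/5 (J = (⅕)*(-98) = -98/5 ≈ -19.600)
x = -52
(O(-6, 4) + x)*J = (-8 - 52)*(-98/5) = -60*(-98/5) = 1176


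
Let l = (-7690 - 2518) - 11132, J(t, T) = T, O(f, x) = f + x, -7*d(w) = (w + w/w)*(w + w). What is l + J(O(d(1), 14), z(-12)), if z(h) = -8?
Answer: -21348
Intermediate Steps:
d(w) = -2*w*(1 + w)/7 (d(w) = -(w + w/w)*(w + w)/7 = -(w + 1)*2*w/7 = -(1 + w)*2*w/7 = -2*w*(1 + w)/7)
l = -21340 (l = -10208 - 11132 = -21340)
l + J(O(d(1), 14), z(-12)) = -21340 - 8 = -21348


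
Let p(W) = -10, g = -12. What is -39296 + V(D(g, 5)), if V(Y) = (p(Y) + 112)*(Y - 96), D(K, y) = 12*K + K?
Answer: -65000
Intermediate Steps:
D(K, y) = 13*K
V(Y) = -9792 + 102*Y (V(Y) = (-10 + 112)*(Y - 96) = 102*(-96 + Y) = -9792 + 102*Y)
-39296 + V(D(g, 5)) = -39296 + (-9792 + 102*(13*(-12))) = -39296 + (-9792 + 102*(-156)) = -39296 + (-9792 - 15912) = -39296 - 25704 = -65000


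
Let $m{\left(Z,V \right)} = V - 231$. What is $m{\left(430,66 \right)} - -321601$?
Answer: $321436$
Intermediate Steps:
$m{\left(Z,V \right)} = -231 + V$
$m{\left(430,66 \right)} - -321601 = \left(-231 + 66\right) - -321601 = -165 + 321601 = 321436$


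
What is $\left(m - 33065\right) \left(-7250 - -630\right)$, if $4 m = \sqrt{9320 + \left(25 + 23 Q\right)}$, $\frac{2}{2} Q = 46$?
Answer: $218890300 - 1655 \sqrt{10403} \approx 2.1872 \cdot 10^{8}$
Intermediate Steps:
$Q = 46$
$m = \frac{\sqrt{10403}}{4}$ ($m = \frac{\sqrt{9320 + \left(25 + 23 \cdot 46\right)}}{4} = \frac{\sqrt{9320 + \left(25 + 1058\right)}}{4} = \frac{\sqrt{9320 + 1083}}{4} = \frac{\sqrt{10403}}{4} \approx 25.499$)
$\left(m - 33065\right) \left(-7250 - -630\right) = \left(\frac{\sqrt{10403}}{4} - 33065\right) \left(-7250 - -630\right) = \left(-33065 + \frac{\sqrt{10403}}{4}\right) \left(-7250 + 630\right) = \left(-33065 + \frac{\sqrt{10403}}{4}\right) \left(-6620\right) = 218890300 - 1655 \sqrt{10403}$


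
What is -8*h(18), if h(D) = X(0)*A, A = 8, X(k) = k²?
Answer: 0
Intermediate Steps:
h(D) = 0 (h(D) = 0²*8 = 0*8 = 0)
-8*h(18) = -8*0 = 0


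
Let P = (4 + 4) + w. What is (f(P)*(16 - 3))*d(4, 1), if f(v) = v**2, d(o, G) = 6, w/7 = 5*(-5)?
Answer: 2175342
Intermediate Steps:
w = -175 (w = 7*(5*(-5)) = 7*(-25) = -175)
P = -167 (P = (4 + 4) - 175 = 8 - 175 = -167)
(f(P)*(16 - 3))*d(4, 1) = ((-167)**2*(16 - 3))*6 = (27889*13)*6 = 362557*6 = 2175342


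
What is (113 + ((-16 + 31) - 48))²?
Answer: 6400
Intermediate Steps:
(113 + ((-16 + 31) - 48))² = (113 + (15 - 48))² = (113 - 33)² = 80² = 6400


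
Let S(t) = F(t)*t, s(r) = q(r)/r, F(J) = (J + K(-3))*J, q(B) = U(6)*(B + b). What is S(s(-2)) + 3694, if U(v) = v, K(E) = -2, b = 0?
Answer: 3838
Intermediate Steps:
q(B) = 6*B (q(B) = 6*(B + 0) = 6*B)
F(J) = J*(-2 + J) (F(J) = (J - 2)*J = (-2 + J)*J = J*(-2 + J))
s(r) = 6 (s(r) = (6*r)/r = 6)
S(t) = t²*(-2 + t) (S(t) = (t*(-2 + t))*t = t²*(-2 + t))
S(s(-2)) + 3694 = 6²*(-2 + 6) + 3694 = 36*4 + 3694 = 144 + 3694 = 3838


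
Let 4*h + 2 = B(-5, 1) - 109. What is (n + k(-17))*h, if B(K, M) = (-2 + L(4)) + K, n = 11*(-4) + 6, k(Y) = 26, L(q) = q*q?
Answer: 306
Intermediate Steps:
L(q) = q²
n = -38 (n = -44 + 6 = -38)
B(K, M) = 14 + K (B(K, M) = (-2 + 4²) + K = (-2 + 16) + K = 14 + K)
h = -51/2 (h = -½ + ((14 - 5) - 109)/4 = -½ + (9 - 109)/4 = -½ + (¼)*(-100) = -½ - 25 = -51/2 ≈ -25.500)
(n + k(-17))*h = (-38 + 26)*(-51/2) = -12*(-51/2) = 306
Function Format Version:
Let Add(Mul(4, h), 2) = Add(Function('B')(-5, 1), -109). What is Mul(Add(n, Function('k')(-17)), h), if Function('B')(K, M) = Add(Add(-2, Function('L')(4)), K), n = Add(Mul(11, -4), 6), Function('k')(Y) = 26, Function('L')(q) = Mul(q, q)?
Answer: 306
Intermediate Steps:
Function('L')(q) = Pow(q, 2)
n = -38 (n = Add(-44, 6) = -38)
Function('B')(K, M) = Add(14, K) (Function('B')(K, M) = Add(Add(-2, Pow(4, 2)), K) = Add(Add(-2, 16), K) = Add(14, K))
h = Rational(-51, 2) (h = Add(Rational(-1, 2), Mul(Rational(1, 4), Add(Add(14, -5), -109))) = Add(Rational(-1, 2), Mul(Rational(1, 4), Add(9, -109))) = Add(Rational(-1, 2), Mul(Rational(1, 4), -100)) = Add(Rational(-1, 2), -25) = Rational(-51, 2) ≈ -25.500)
Mul(Add(n, Function('k')(-17)), h) = Mul(Add(-38, 26), Rational(-51, 2)) = Mul(-12, Rational(-51, 2)) = 306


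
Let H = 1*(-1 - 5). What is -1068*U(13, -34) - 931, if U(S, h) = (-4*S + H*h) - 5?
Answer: -157927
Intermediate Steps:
H = -6 (H = 1*(-6) = -6)
U(S, h) = -5 - 6*h - 4*S (U(S, h) = (-4*S - 6*h) - 5 = (-6*h - 4*S) - 5 = -5 - 6*h - 4*S)
-1068*U(13, -34) - 931 = -1068*(-5 - 6*(-34) - 4*13) - 931 = -1068*(-5 + 204 - 52) - 931 = -1068*147 - 931 = -156996 - 931 = -157927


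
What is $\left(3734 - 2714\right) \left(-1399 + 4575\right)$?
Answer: $3239520$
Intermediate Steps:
$\left(3734 - 2714\right) \left(-1399 + 4575\right) = 1020 \cdot 3176 = 3239520$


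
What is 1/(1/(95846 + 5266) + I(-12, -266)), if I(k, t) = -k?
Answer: 101112/1213345 ≈ 0.083333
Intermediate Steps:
1/(1/(95846 + 5266) + I(-12, -266)) = 1/(1/(95846 + 5266) - 1*(-12)) = 1/(1/101112 + 12) = 1/(1213345/101112) = 101112/1213345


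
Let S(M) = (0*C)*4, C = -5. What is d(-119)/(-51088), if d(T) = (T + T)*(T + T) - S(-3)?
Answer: -14161/12772 ≈ -1.1088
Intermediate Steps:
S(M) = 0 (S(M) = (0*(-5))*4 = 0*4 = 0)
d(T) = 4*T² (d(T) = (T + T)*(T + T) - 1*0 = (2*T)*(2*T) + 0 = 4*T² + 0 = 4*T²)
d(-119)/(-51088) = (4*(-119)²)/(-51088) = (4*14161)*(-1/51088) = 56644*(-1/51088) = -14161/12772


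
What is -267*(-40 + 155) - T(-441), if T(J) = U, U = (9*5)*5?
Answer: -30930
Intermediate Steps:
U = 225 (U = 45*5 = 225)
T(J) = 225
-267*(-40 + 155) - T(-441) = -267*(-40 + 155) - 1*225 = -267*115 - 225 = -30705 - 225 = -30930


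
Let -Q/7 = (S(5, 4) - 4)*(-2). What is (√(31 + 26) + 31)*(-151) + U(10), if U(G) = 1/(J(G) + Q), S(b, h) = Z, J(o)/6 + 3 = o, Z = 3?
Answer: -131067/28 - 151*√57 ≈ -5821.0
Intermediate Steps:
J(o) = -18 + 6*o
S(b, h) = 3
Q = -14 (Q = -7*(3 - 4)*(-2) = -(-7)*(-2) = -7*2 = -14)
U(G) = 1/(-32 + 6*G) (U(G) = 1/((-18 + 6*G) - 14) = 1/(-32 + 6*G))
(√(31 + 26) + 31)*(-151) + U(10) = (√(31 + 26) + 31)*(-151) + 1/(2*(-16 + 3*10)) = (√57 + 31)*(-151) + 1/(2*(-16 + 30)) = (31 + √57)*(-151) + (½)/14 = (-4681 - 151*√57) + (½)*(1/14) = (-4681 - 151*√57) + 1/28 = -131067/28 - 151*√57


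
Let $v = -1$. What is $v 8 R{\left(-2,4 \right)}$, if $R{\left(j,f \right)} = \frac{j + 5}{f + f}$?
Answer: $-3$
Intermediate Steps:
$R{\left(j,f \right)} = \frac{5 + j}{2 f}$
$v 8 R{\left(-2,4 \right)} = \left(-1\right) 8 \frac{5 - 2}{2 \cdot 4} = - 8 \cdot \frac{1}{2} \cdot \frac{1}{4} \cdot 3 = \left(-8\right) \frac{3}{8} = -3$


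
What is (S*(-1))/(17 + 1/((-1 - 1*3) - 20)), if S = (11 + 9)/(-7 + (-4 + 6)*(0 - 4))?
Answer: 32/407 ≈ 0.078624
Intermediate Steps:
S = -4/3 (S = 20/(-7 + 2*(-4)) = 20/(-7 - 8) = 20/(-15) = 20*(-1/15) = -4/3 ≈ -1.3333)
(S*(-1))/(17 + 1/((-1 - 1*3) - 20)) = (-4/3*(-1))/(17 + 1/((-1 - 1*3) - 20)) = 4/(3*(17 + 1/((-1 - 3) - 20))) = 4/(3*(17 + 1/(-4 - 20))) = 4/(3*(17 + 1/(-24))) = 4/(3*(17 - 1/24)) = 4/(3*(407/24)) = (4/3)*(24/407) = 32/407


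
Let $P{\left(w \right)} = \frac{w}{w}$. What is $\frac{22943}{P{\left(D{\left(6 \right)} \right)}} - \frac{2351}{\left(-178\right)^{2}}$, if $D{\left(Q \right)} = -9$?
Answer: $\frac{726923661}{31684} \approx 22943.0$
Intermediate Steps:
$P{\left(w \right)} = 1$
$\frac{22943}{P{\left(D{\left(6 \right)} \right)}} - \frac{2351}{\left(-178\right)^{2}} = \frac{22943}{1} - \frac{2351}{\left(-178\right)^{2}} = 22943 \cdot 1 - \frac{2351}{31684} = 22943 - \frac{2351}{31684} = \frac{726923661}{31684}$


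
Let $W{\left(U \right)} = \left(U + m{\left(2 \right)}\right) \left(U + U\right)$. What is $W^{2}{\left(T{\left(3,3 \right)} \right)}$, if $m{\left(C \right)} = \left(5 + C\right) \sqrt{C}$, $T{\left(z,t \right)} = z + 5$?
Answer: $41472 + 28672 \sqrt{2} \approx 82020.0$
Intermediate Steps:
$T{\left(z,t \right)} = 5 + z$
$m{\left(C \right)} = \sqrt{C} \left(5 + C\right)$
$W{\left(U \right)} = 2 U \left(U + 7 \sqrt{2}\right)$ ($W{\left(U \right)} = \left(U + \sqrt{2} \left(5 + 2\right)\right) \left(U + U\right) = \left(U + \sqrt{2} \cdot 7\right) 2 U = \left(U + 7 \sqrt{2}\right) 2 U = 2 U \left(U + 7 \sqrt{2}\right)$)
$W^{2}{\left(T{\left(3,3 \right)} \right)} = \left(2 \left(5 + 3\right) \left(\left(5 + 3\right) + 7 \sqrt{2}\right)\right)^{2} = \left(2 \cdot 8 \left(8 + 7 \sqrt{2}\right)\right)^{2} = \left(128 + 112 \sqrt{2}\right)^{2}$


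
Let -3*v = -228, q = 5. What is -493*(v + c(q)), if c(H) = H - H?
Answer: -37468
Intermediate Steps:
c(H) = 0
v = 76 (v = -⅓*(-228) = 76)
-493*(v + c(q)) = -493*(76 + 0) = -493*76 = -37468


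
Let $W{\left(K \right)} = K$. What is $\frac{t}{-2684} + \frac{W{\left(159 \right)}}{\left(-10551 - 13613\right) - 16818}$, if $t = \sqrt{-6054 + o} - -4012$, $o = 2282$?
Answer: $- \frac{41211635}{27498922} - \frac{i \sqrt{943}}{1342} \approx -1.4987 - 0.022882 i$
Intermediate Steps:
$t = 4012 + 2 i \sqrt{943}$ ($t = \sqrt{-6054 + 2282} - -4012 = \sqrt{-3772} + 4012 = 2 i \sqrt{943} + 4012 = 4012 + 2 i \sqrt{943} \approx 4012.0 + 61.417 i$)
$\frac{t}{-2684} + \frac{W{\left(159 \right)}}{\left(-10551 - 13613\right) - 16818} = \frac{4012 + 2 i \sqrt{943}}{-2684} + \frac{159}{\left(-10551 - 13613\right) - 16818} = \left(4012 + 2 i \sqrt{943}\right) \left(- \frac{1}{2684}\right) + \frac{159}{-24164 - 16818} = \left(- \frac{1003}{671} - \frac{i \sqrt{943}}{1342}\right) + \frac{159}{-40982} = \left(- \frac{1003}{671} - \frac{i \sqrt{943}}{1342}\right) + 159 \left(- \frac{1}{40982}\right) = \left(- \frac{1003}{671} - \frac{i \sqrt{943}}{1342}\right) - \frac{159}{40982} = - \frac{41211635}{27498922} - \frac{i \sqrt{943}}{1342}$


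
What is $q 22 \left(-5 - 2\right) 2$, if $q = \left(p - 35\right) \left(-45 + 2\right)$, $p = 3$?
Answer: $-423808$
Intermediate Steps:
$q = 1376$ ($q = \left(3 - 35\right) \left(-45 + 2\right) = \left(-32\right) \left(-43\right) = 1376$)
$q 22 \left(-5 - 2\right) 2 = 1376 \cdot 22 \left(-5 - 2\right) 2 = 30272 \left(\left(-7\right) 2\right) = 30272 \left(-14\right) = -423808$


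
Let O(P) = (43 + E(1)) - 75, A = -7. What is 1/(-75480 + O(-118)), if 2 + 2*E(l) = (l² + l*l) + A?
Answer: -2/151031 ≈ -1.3242e-5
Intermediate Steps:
E(l) = -9/2 + l² (E(l) = -1 + ((l² + l*l) - 7)/2 = -1 + ((l² + l²) - 7)/2 = -1 + (2*l² - 7)/2 = -1 + (-7 + 2*l²)/2 = -1 + (-7/2 + l²) = -9/2 + l²)
O(P) = -71/2 (O(P) = (43 + (-9/2 + 1²)) - 75 = (43 + (-9/2 + 1)) - 75 = (43 - 7/2) - 75 = 79/2 - 75 = -71/2)
1/(-75480 + O(-118)) = 1/(-75480 - 71/2) = 1/(-151031/2) = -2/151031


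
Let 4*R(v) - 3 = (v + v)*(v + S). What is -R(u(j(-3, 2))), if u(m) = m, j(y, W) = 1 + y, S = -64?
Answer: -267/4 ≈ -66.750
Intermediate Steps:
R(v) = ¾ + v*(-64 + v)/2 (R(v) = ¾ + ((v + v)*(v - 64))/4 = ¾ + ((2*v)*(-64 + v))/4 = ¾ + (2*v*(-64 + v))/4 = ¾ + v*(-64 + v)/2)
-R(u(j(-3, 2))) = -(¾ + (1 - 3)²/2 - 32*(1 - 3)) = -(¾ + (½)*(-2)² - 32*(-2)) = -(¾ + (½)*4 + 64) = -(¾ + 2 + 64) = -1*267/4 = -267/4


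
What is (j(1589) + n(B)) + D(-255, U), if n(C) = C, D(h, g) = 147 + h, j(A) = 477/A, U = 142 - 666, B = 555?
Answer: 710760/1589 ≈ 447.30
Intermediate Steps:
U = -524
(j(1589) + n(B)) + D(-255, U) = (477/1589 + 555) + (147 - 255) = (477*(1/1589) + 555) - 108 = (477/1589 + 555) - 108 = 882372/1589 - 108 = 710760/1589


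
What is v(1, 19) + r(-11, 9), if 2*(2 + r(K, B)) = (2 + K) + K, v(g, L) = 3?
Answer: -9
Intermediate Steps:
r(K, B) = -1 + K (r(K, B) = -2 + ((2 + K) + K)/2 = -2 + (2 + 2*K)/2 = -2 + (1 + K) = -1 + K)
v(1, 19) + r(-11, 9) = 3 + (-1 - 11) = 3 - 12 = -9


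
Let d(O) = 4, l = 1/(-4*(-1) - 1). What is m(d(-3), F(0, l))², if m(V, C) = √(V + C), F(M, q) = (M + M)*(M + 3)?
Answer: 4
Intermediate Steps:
l = ⅓ (l = 1/(4 - 1) = 1/3 = ⅓ ≈ 0.33333)
F(M, q) = 2*M*(3 + M) (F(M, q) = (2*M)*(3 + M) = 2*M*(3 + M))
m(V, C) = √(C + V)
m(d(-3), F(0, l))² = (√(2*0*(3 + 0) + 4))² = (√(2*0*3 + 4))² = (√(0 + 4))² = (√4)² = 2² = 4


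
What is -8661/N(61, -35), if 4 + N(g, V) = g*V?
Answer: 2887/713 ≈ 4.0491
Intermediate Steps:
N(g, V) = -4 + V*g (N(g, V) = -4 + g*V = -4 + V*g)
-8661/N(61, -35) = -8661/(-4 - 35*61) = -8661/(-4 - 2135) = -8661/(-2139) = -8661*(-1/2139) = 2887/713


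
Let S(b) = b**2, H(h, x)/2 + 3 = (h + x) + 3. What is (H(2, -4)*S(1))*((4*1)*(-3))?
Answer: 48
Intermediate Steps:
H(h, x) = 2*h + 2*x (H(h, x) = -6 + 2*((h + x) + 3) = -6 + 2*(3 + h + x) = -6 + (6 + 2*h + 2*x) = 2*h + 2*x)
(H(2, -4)*S(1))*((4*1)*(-3)) = ((2*2 + 2*(-4))*1**2)*((4*1)*(-3)) = ((4 - 8)*1)*(4*(-3)) = -4*1*(-12) = -4*(-12) = 48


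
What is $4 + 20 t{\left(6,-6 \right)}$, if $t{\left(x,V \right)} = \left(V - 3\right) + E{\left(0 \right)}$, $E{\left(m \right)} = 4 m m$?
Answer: $-176$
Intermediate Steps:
$E{\left(m \right)} = 4 m^{2}$
$t{\left(x,V \right)} = -3 + V$ ($t{\left(x,V \right)} = \left(V - 3\right) + 4 \cdot 0^{2} = \left(-3 + V\right) + 4 \cdot 0 = \left(-3 + V\right) + 0 = -3 + V$)
$4 + 20 t{\left(6,-6 \right)} = 4 + 20 \left(-3 - 6\right) = 4 + 20 \left(-9\right) = 4 - 180 = -176$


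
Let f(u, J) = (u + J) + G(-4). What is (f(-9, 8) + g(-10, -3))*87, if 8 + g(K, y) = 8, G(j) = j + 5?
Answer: 0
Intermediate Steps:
G(j) = 5 + j
f(u, J) = 1 + J + u (f(u, J) = (u + J) + (5 - 4) = (J + u) + 1 = 1 + J + u)
g(K, y) = 0 (g(K, y) = -8 + 8 = 0)
(f(-9, 8) + g(-10, -3))*87 = ((1 + 8 - 9) + 0)*87 = (0 + 0)*87 = 0*87 = 0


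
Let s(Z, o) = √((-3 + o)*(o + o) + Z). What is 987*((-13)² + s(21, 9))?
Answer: 166803 + 987*√129 ≈ 1.7801e+5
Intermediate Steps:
s(Z, o) = √(Z + 2*o*(-3 + o)) (s(Z, o) = √((-3 + o)*(2*o) + Z) = √(2*o*(-3 + o) + Z) = √(Z + 2*o*(-3 + o)))
987*((-13)² + s(21, 9)) = 987*((-13)² + √(21 - 6*9 + 2*9²)) = 987*(169 + √(21 - 54 + 2*81)) = 987*(169 + √(21 - 54 + 162)) = 987*(169 + √129) = 166803 + 987*√129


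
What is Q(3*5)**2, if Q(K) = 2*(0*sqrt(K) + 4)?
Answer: 64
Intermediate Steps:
Q(K) = 8 (Q(K) = 2*(0 + 4) = 2*4 = 8)
Q(3*5)**2 = 8**2 = 64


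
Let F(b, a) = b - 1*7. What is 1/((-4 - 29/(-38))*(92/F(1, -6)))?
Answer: 19/943 ≈ 0.020148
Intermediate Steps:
F(b, a) = -7 + b (F(b, a) = b - 7 = -7 + b)
1/((-4 - 29/(-38))*(92/F(1, -6))) = 1/((-4 - 29/(-38))*(92/(-7 + 1))) = 1/((-4 - 29*(-1/38))*(92/(-6))) = 1/((-4 + 29/38)*(92*(-⅙))) = 1/(-123/38*(-46/3)) = 1/(943/19) = 19/943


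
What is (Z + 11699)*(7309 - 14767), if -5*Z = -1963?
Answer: -450895764/5 ≈ -9.0179e+7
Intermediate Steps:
Z = 1963/5 (Z = -⅕*(-1963) = 1963/5 ≈ 392.60)
(Z + 11699)*(7309 - 14767) = (1963/5 + 11699)*(7309 - 14767) = (60458/5)*(-7458) = -450895764/5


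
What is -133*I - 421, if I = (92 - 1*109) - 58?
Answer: 9554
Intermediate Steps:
I = -75 (I = (92 - 109) - 58 = -17 - 58 = -75)
-133*I - 421 = -133*(-75) - 421 = 9975 - 421 = 9554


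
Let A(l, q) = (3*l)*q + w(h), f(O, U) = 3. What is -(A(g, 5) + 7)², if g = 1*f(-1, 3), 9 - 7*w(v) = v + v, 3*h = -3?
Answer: -140625/49 ≈ -2869.9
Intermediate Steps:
h = -1 (h = (⅓)*(-3) = -1)
w(v) = 9/7 - 2*v/7 (w(v) = 9/7 - (v + v)/7 = 9/7 - 2*v/7)
g = 3 (g = 1*3 = 3)
A(l, q) = 11/7 + 3*l*q (A(l, q) = (3*l)*q + (9/7 - 2/7*(-1)) = 3*l*q + (9/7 + 2/7) = 3*l*q + 11/7 = 11/7 + 3*l*q)
-(A(g, 5) + 7)² = -((11/7 + 3*3*5) + 7)² = -((11/7 + 45) + 7)² = -(326/7 + 7)² = -(375/7)² = -1*140625/49 = -140625/49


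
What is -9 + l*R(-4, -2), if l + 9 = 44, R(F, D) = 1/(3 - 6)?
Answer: -62/3 ≈ -20.667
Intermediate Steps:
R(F, D) = -1/3 (R(F, D) = 1/(-3) = -1/3)
l = 35 (l = -9 + 44 = 35)
-9 + l*R(-4, -2) = -9 + 35*(-1/3) = -9 - 35/3 = -62/3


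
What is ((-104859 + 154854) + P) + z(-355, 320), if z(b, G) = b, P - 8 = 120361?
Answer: 170009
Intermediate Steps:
P = 120369 (P = 8 + 120361 = 120369)
((-104859 + 154854) + P) + z(-355, 320) = ((-104859 + 154854) + 120369) - 355 = (49995 + 120369) - 355 = 170364 - 355 = 170009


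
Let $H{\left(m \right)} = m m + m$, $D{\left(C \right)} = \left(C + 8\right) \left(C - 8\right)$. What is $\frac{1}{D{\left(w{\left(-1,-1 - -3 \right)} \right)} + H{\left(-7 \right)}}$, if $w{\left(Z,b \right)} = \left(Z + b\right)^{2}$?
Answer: $- \frac{1}{21} \approx -0.047619$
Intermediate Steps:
$D{\left(C \right)} = \left(-8 + C\right) \left(8 + C\right)$ ($D{\left(C \right)} = \left(8 + C\right) \left(-8 + C\right) = \left(-8 + C\right) \left(8 + C\right)$)
$H{\left(m \right)} = m + m^{2}$ ($H{\left(m \right)} = m^{2} + m = m + m^{2}$)
$\frac{1}{D{\left(w{\left(-1,-1 - -3 \right)} \right)} + H{\left(-7 \right)}} = \frac{1}{\left(-64 + \left(\left(-1 - -2\right)^{2}\right)^{2}\right) - 7 \left(1 - 7\right)} = \frac{1}{\left(-64 + \left(\left(-1 + \left(-1 + 3\right)\right)^{2}\right)^{2}\right) - -42} = \frac{1}{\left(-64 + \left(\left(-1 + 2\right)^{2}\right)^{2}\right) + 42} = \frac{1}{\left(-64 + \left(1^{2}\right)^{2}\right) + 42} = \frac{1}{\left(-64 + 1^{2}\right) + 42} = \frac{1}{\left(-64 + 1\right) + 42} = \frac{1}{-63 + 42} = \frac{1}{-21} = - \frac{1}{21}$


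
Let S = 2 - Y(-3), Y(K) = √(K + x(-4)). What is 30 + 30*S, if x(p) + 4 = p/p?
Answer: 90 - 30*I*√6 ≈ 90.0 - 73.485*I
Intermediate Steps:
x(p) = -3 (x(p) = -4 + p/p = -4 + 1 = -3)
Y(K) = √(-3 + K) (Y(K) = √(K - 3) = √(-3 + K))
S = 2 - I*√6 (S = 2 - √(-3 - 3) = 2 - √(-6) = 2 - I*√6 ≈ 2.0 - 2.4495*I)
30 + 30*S = 30 + 30*(2 - I*√6) = 30 + (60 - 30*I*√6) = 90 - 30*I*√6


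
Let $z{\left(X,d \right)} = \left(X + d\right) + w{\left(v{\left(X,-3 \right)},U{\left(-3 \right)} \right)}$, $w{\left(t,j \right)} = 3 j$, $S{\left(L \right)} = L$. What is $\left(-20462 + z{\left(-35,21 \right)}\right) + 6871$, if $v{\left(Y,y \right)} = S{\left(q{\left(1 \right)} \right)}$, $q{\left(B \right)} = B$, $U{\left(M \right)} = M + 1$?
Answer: $-13611$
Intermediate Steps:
$U{\left(M \right)} = 1 + M$
$v{\left(Y,y \right)} = 1$
$z{\left(X,d \right)} = -6 + X + d$ ($z{\left(X,d \right)} = \left(X + d\right) + 3 \left(1 - 3\right) = \left(X + d\right) + 3 \left(-2\right) = \left(X + d\right) - 6 = -6 + X + d$)
$\left(-20462 + z{\left(-35,21 \right)}\right) + 6871 = \left(-20462 - 20\right) + 6871 = -20482 + 6871 = -13611$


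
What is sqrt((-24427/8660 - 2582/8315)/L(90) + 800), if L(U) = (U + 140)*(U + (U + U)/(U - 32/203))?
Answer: sqrt(2745911646699985730761740282)/1852671096888 ≈ 28.284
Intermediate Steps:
L(U) = (140 + U)*(U + 2*U/(-32/203 + U)) (L(U) = (140 + U)*(U + (2*U)/(U - 32*1/203)) = (140 + U)*(U + (2*U)/(U - 32/203)) = (140 + U)*(U + (2*U)/(-32/203 + U)) = (140 + U)*(U + 2*U/(-32/203 + U)))
sqrt((-24427/8660 - 2582/8315)/L(90) + 800) = sqrt((-24427/8660 - 2582/8315)/((90*(52360 + 203*90**2 + 28794*90)/(-32 + 203*90))) + 800) = sqrt((-24427*1/8660 - 2582*1/8315)/((90*(52360 + 203*8100 + 2591460)/(-32 + 18270))) + 800) = sqrt((-24427/8660 - 2582/8315)/((90*(52360 + 1644300 + 2591460)/18238)) + 800) = sqrt(-9018825/(2880316*(90*(1/18238)*4288120)) + 800) = sqrt(-9018825/(2880316*192965400/9119) + 800) = sqrt(-9018825/2880316*9119/192965400 + 800) = sqrt(-1096568869/7410684387552 + 800) = sqrt(5928546413472731/7410684387552) = sqrt(2745911646699985730761740282)/1852671096888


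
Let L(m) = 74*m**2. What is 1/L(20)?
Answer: 1/29600 ≈ 3.3784e-5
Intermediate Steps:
1/L(20) = 1/(74*20**2) = 1/(74*400) = 1/29600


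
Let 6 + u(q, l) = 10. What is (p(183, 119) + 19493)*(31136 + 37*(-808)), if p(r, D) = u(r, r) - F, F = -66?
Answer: 24258120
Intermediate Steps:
u(q, l) = 4 (u(q, l) = -6 + 10 = 4)
p(r, D) = 70 (p(r, D) = 4 - 1*(-66) = 4 + 66 = 70)
(p(183, 119) + 19493)*(31136 + 37*(-808)) = (70 + 19493)*(31136 + 37*(-808)) = 19563*(31136 - 29896) = 19563*1240 = 24258120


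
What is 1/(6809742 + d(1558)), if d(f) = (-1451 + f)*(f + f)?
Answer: 1/7143154 ≈ 1.3999e-7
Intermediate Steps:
d(f) = 2*f*(-1451 + f) (d(f) = (-1451 + f)*(2*f) = 2*f*(-1451 + f))
1/(6809742 + d(1558)) = 1/(6809742 + 2*1558*(-1451 + 1558)) = 1/(6809742 + 2*1558*107) = 1/(6809742 + 333412) = 1/7143154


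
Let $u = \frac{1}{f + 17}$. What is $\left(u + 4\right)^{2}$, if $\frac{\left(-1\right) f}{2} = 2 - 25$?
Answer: $\frac{64009}{3969} \approx 16.127$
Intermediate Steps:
$f = 46$ ($f = - 2 \left(2 - 25\right) = \left(-2\right) \left(-23\right) = 46$)
$u = \frac{1}{63}$ ($u = \frac{1}{46 + 17} = \frac{1}{63} \approx 0.015873$)
$\left(u + 4\right)^{2} = \left(\frac{1}{63} + 4\right)^{2} = \left(\frac{253}{63}\right)^{2} = \frac{64009}{3969}$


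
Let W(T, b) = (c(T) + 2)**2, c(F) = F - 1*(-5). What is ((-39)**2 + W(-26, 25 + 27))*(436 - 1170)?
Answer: -1381388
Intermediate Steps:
c(F) = 5 + F (c(F) = F + 5 = 5 + F)
W(T, b) = (7 + T)**2 (W(T, b) = ((5 + T) + 2)**2 = (7 + T)**2)
((-39)**2 + W(-26, 25 + 27))*(436 - 1170) = ((-39)**2 + (7 - 26)**2)*(436 - 1170) = (1521 + (-19)**2)*(-734) = (1521 + 361)*(-734) = 1882*(-734) = -1381388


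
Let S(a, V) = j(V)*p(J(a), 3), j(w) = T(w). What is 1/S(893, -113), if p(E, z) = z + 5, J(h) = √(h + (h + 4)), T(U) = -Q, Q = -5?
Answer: 1/40 ≈ 0.025000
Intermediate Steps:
T(U) = 5 (T(U) = -1*(-5) = 5)
j(w) = 5
J(h) = √(4 + 2*h) (J(h) = √(h + (4 + h)) = √(4 + 2*h))
p(E, z) = 5 + z
S(a, V) = 40 (S(a, V) = 5*(5 + 3) = 5*8 = 40)
1/S(893, -113) = 1/40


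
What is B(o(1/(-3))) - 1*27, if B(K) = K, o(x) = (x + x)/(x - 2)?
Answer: -187/7 ≈ -26.714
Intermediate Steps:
o(x) = 2*x/(-2 + x) (o(x) = (2*x)/(-2 + x) = 2*x/(-2 + x))
B(o(1/(-3))) - 1*27 = 2/(-3*(-2 + 1/(-3))) - 1*27 = 2*(-⅓)/(-2 - ⅓) - 27 = 2*(-⅓)/(-7/3) - 27 = 2*(-⅓)*(-3/7) - 27 = 2/7 - 27 = -187/7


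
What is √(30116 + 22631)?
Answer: √52747 ≈ 229.67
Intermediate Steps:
√(30116 + 22631) = √52747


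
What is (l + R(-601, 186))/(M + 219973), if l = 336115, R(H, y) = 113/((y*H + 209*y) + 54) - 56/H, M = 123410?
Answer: 14717692680805/15035937367014 ≈ 0.97883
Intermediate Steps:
R(H, y) = -56/H + 113/(54 + 209*y + H*y) (R(H, y) = 113/((H*y + 209*y) + 54) - 56/H = 113/((209*y + H*y) + 54) - 56/H = 113/(54 + 209*y + H*y) - 56/H = -56/H + 113/(54 + 209*y + H*y))
(l + R(-601, 186))/(M + 219973) = (336115 + (-3024 - 11704*186 + 113*(-601) - 56*(-601)*186)/((-601)*(54 + 209*186 - 601*186)))/(123410 + 219973) = (336115 - (-3024 - 2176944 - 67913 + 6260016)/(601*(54 + 38874 - 111786)))/343383 = (336115 - 1/601*4012135/(-72858))*(1/343383) = (336115 - 1/601*(-1/72858)*4012135)*(1/343383) = (336115 + 4012135/43787658)*(1/343383) = (14717692680805/43787658)*(1/343383) = 14717692680805/15035937367014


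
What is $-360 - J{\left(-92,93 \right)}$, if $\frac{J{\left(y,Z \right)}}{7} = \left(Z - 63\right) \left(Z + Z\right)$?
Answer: $-39420$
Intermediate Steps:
$J{\left(y,Z \right)} = 14 Z \left(-63 + Z\right)$ ($J{\left(y,Z \right)} = 7 \left(Z - 63\right) \left(Z + Z\right) = 7 \left(-63 + Z\right) 2 Z = 7 \cdot 2 Z \left(-63 + Z\right) = 14 Z \left(-63 + Z\right)$)
$-360 - J{\left(-92,93 \right)} = -360 - 14 \cdot 93 \left(-63 + 93\right) = -360 - 14 \cdot 93 \cdot 30 = -360 - 39060 = -39420$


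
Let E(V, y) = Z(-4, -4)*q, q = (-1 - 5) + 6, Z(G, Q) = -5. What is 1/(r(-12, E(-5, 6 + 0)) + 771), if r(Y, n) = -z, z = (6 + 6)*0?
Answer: 1/771 ≈ 0.0012970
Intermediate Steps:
q = 0 (q = -6 + 6 = 0)
z = 0 (z = 12*0 = 0)
E(V, y) = 0 (E(V, y) = -5*0 = 0)
r(Y, n) = 0 (r(Y, n) = -1*0 = 0)
1/(r(-12, E(-5, 6 + 0)) + 771) = 1/(0 + 771) = 1/771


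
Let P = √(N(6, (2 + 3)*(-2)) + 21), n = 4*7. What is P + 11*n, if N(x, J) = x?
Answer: 308 + 3*√3 ≈ 313.20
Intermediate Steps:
n = 28
P = 3*√3 (P = √(6 + 21) = √27 = 3*√3 ≈ 5.1962)
P + 11*n = 3*√3 + 11*28 = 3*√3 + 308 = 308 + 3*√3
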